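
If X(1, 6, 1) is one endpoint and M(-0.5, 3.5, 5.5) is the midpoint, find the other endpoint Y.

Y = 2M - X
  = (2·(-0.5) - 1, 2·3.5 - 6, 2·5.5 - 1)
  = (-1 - 1, 7 - 6, 11 - 1)
  = (-2, 1, 10)

(-2, 1, 10)


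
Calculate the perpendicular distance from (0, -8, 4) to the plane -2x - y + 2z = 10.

distance = |a·x₀ + b·y₀ + c·z₀ - d| / √(a² + b² + c²)
  = |(-2)·0 + (-1)·(-8) + 2·4 - 10| / √((-2)² + (-1)² + 2²)
  = |0 + 8 + 8 - 10| / √(4 + 1 + 4)
  = |6| / √9
  = 6 / 3
  ≈ 2

2


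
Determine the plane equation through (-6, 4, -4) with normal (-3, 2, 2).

The plane through P with normal n = (a, b, c) satisfies n·(r - P) = 0,
i.e. ax + by + cz = a·x₀ + b·y₀ + c·z₀.
d = (-3)·(-6) + 2·4 + 2·(-4)
  = 18 + 8 - 8
  = 18
Equation: -3x + 2y + 2z = 18

-3x + 2y + 2z = 18


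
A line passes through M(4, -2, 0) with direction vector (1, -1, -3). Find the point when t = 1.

P(t) = M + t·d
  = (4 + 1·1, -2 + (-1)·1, 0 + (-3)·1)
  = (4 + 1, -2 - 1, 0 - 3)
  = (5, -3, -3)

(5, -3, -3)


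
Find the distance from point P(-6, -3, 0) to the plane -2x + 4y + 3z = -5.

distance = |a·x₀ + b·y₀ + c·z₀ - d| / √(a² + b² + c²)
  = |(-2)·(-6) + 4·(-3) + 3·0 - (-5)| / √((-2)² + 4² + 3²)
  = |12 - 12 + 0 + 5| / √(4 + 16 + 9)
  = |5| / √29
  = 5 / 5.385
  ≈ 0.9285

0.9285


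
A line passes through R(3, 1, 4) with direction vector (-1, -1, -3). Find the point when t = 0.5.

P(t) = R + t·d
  = (3 + (-1)·0.5, 1 + (-1)·0.5, 4 + (-3)·0.5)
  = (3 - 0.5, 1 - 0.5, 4 - 1.5)
  = (2.5, 0.5, 2.5)

(2.5, 0.5, 2.5)


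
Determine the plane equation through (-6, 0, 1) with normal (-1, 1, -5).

The plane through P with normal n = (a, b, c) satisfies n·(r - P) = 0,
i.e. ax + by + cz = a·x₀ + b·y₀ + c·z₀.
d = (-1)·(-6) + 1·0 + (-5)·1
  = 6 + 0 - 5
  = 1
Equation: -x + y - 5z = 1

-x + y - 5z = 1


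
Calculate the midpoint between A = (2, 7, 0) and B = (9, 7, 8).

M = ((x₁+x₂)/2, (y₁+y₂)/2, (z₁+z₂)/2)
  = ((2 + 9)/2, (7 + 7)/2, (0 + 8)/2)
  = (11/2, 14/2, 8/2)
  = (5.5, 7, 4)

(5.5, 7, 4)


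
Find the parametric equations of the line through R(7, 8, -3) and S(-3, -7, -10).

Direction vector d = S - R = (-3 - 7, -7 - 8, -10 + 3) = (-10, -15, -7)
Parametric form r = R + t·d:
x = 7 - 10t, y = 8 - 15t, z = -3 - 7t

x = 7 - 10t, y = 8 - 15t, z = -3 - 7t


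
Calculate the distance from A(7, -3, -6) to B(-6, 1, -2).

d = √[(x₂-x₁)² + (y₂-y₁)² + (z₂-z₁)²]
  = √[(-13)² + 4² + 4²]
  = √[169 + 16 + 16]
  = √201
  ≈ 14.18

14.18


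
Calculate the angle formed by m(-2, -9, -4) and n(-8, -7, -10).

m·n = (-2)·(-8) + (-9)·(-7) + (-4)·(-10) = 16 + 63 + 40 = 119
|m| = √((-2)² + (-9)² + (-4)²) = √101 ≈ 10.05
|n| = √((-8)² + (-7)² + (-10)²) = √213 ≈ 14.59
cos θ = (m·n)/(|m||n|) = 119/(10.05·14.59) ≈ 0.8113
θ = arccos(0.8113) ≈ 35.77°

35.77°


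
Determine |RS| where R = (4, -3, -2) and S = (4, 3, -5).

d = √[(x₂-x₁)² + (y₂-y₁)² + (z₂-z₁)²]
  = √[0² + 6² + (-3)²]
  = √[0 + 36 + 9]
  = √45
  ≈ 6.708

6.708


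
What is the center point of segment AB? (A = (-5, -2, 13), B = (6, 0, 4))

M = ((x₁+x₂)/2, (y₁+y₂)/2, (z₁+z₂)/2)
  = ((-5 + 6)/2, (-2 + 0)/2, (13 + 4)/2)
  = (1/2, -2/2, 17/2)
  = (0.5, -1, 8.5)

(0.5, -1, 8.5)


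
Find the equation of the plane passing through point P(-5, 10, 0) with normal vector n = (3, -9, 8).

The plane through P with normal n = (a, b, c) satisfies n·(r - P) = 0,
i.e. ax + by + cz = a·x₀ + b·y₀ + c·z₀.
d = 3·(-5) + (-9)·10 + 8·0
  = -15 - 90 + 0
  = -105
Equation: 3x - 9y + 8z = -105

3x - 9y + 8z = -105


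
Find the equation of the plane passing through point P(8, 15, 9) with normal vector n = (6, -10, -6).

The plane through P with normal n = (a, b, c) satisfies n·(r - P) = 0,
i.e. ax + by + cz = a·x₀ + b·y₀ + c·z₀.
d = 6·8 + (-10)·15 + (-6)·9
  = 48 - 150 - 54
  = -156
Equation: 6x - 10y - 6z = -156

6x - 10y - 6z = -156


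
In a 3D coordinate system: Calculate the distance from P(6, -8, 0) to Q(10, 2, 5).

d = √[(x₂-x₁)² + (y₂-y₁)² + (z₂-z₁)²]
  = √[4² + 10² + 5²]
  = √[16 + 100 + 25]
  = √141
  ≈ 11.87

11.87


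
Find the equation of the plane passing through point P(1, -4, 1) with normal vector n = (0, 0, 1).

The plane through P with normal n = (a, b, c) satisfies n·(r - P) = 0,
i.e. ax + by + cz = a·x₀ + b·y₀ + c·z₀.
d = 0·1 + 0·(-4) + 1·1
  = 0 + 0 + 1
  = 1
Equation: z = 1

z = 1


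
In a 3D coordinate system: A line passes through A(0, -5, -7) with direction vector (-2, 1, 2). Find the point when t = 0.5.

P(t) = A + t·d
  = (0 + (-2)·0.5, -5 + 1·0.5, -7 + 2·0.5)
  = (0 - 1, -5 + 0.5, -7 + 1)
  = (-1, -4.5, -6)

(-1, -4.5, -6)


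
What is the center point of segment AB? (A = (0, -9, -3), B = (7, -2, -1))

M = ((x₁+x₂)/2, (y₁+y₂)/2, (z₁+z₂)/2)
  = ((0 + 7)/2, (-9 - 2)/2, (-3 - 1)/2)
  = (7/2, -11/2, -4/2)
  = (3.5, -5.5, -2)

(3.5, -5.5, -2)


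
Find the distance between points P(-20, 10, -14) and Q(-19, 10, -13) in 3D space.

d = √[(x₂-x₁)² + (y₂-y₁)² + (z₂-z₁)²]
  = √[1² + 0² + 1²]
  = √[1 + 0 + 1]
  = √2
  ≈ 1.414

1.414


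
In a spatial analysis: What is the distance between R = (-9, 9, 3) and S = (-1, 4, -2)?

d = √[(x₂-x₁)² + (y₂-y₁)² + (z₂-z₁)²]
  = √[8² + (-5)² + (-5)²]
  = √[64 + 25 + 25]
  = √114
  ≈ 10.68

10.68


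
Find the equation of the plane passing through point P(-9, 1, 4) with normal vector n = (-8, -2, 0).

The plane through P with normal n = (a, b, c) satisfies n·(r - P) = 0,
i.e. ax + by + cz = a·x₀ + b·y₀ + c·z₀.
d = (-8)·(-9) + (-2)·1 + 0·4
  = 72 - 2 + 0
  = 70
Equation: -8x - 2y = 70

-8x - 2y = 70


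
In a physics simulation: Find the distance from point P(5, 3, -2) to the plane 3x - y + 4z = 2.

distance = |a·x₀ + b·y₀ + c·z₀ - d| / √(a² + b² + c²)
  = |3·5 + (-1)·3 + 4·(-2) - 2| / √(3² + (-1)² + 4²)
  = |15 - 3 - 8 - 2| / √(9 + 1 + 16)
  = |2| / √26
  = 2 / 5.099
  ≈ 0.3922

0.3922


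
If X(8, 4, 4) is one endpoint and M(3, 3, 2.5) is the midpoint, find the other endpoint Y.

Y = 2M - X
  = (2·3 - 8, 2·3 - 4, 2·2.5 - 4)
  = (6 - 8, 6 - 4, 5 - 4)
  = (-2, 2, 1)

(-2, 2, 1)


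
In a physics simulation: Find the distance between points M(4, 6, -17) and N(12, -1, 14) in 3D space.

d = √[(x₂-x₁)² + (y₂-y₁)² + (z₂-z₁)²]
  = √[8² + (-7)² + 31²]
  = √[64 + 49 + 961]
  = √1074
  ≈ 32.77

32.77


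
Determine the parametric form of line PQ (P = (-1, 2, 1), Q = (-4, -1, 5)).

Direction vector d = Q - P = (-4 + 1, -1 - 2, 5 - 1) = (-3, -3, 4)
Parametric form r = P + t·d:
x = -1 - 3t, y = 2 - 3t, z = 1 + 4t

x = -1 - 3t, y = 2 - 3t, z = 1 + 4t


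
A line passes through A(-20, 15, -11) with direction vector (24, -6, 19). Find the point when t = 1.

P(t) = A + t·d
  = (-20 + 24·1, 15 + (-6)·1, -11 + 19·1)
  = (-20 + 24, 15 - 6, -11 + 19)
  = (4, 9, 8)

(4, 9, 8)


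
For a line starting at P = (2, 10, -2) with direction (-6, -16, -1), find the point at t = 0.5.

P(t) = P + t·d
  = (2 + (-6)·0.5, 10 + (-16)·0.5, -2 + (-1)·0.5)
  = (2 - 3, 10 - 8, -2 - 0.5)
  = (-1, 2, -2.5)

(-1, 2, -2.5)


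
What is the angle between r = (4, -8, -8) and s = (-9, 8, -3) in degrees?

r·s = 4·(-9) + (-8)·8 + (-8)·(-3) = -36 - 64 + 24 = -76
|r| = √(4² + (-8)² + (-8)²) = √144 ≈ 12
|s| = √((-9)² + 8² + (-3)²) = √154 ≈ 12.41
cos θ = (r·s)/(|r||s|) = -76/(12·12.41) ≈ -0.5104
θ = arccos(-0.5104) ≈ 120.7°

120.7°


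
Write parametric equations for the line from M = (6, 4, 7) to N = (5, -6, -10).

Direction vector d = N - M = (5 - 6, -6 - 4, -10 - 7) = (-1, -10, -17)
Parametric form r = M + t·d:
x = 6 - t, y = 4 - 10t, z = 7 - 17t

x = 6 - t, y = 4 - 10t, z = 7 - 17t


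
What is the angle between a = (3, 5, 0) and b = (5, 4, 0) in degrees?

a·b = 3·5 + 5·4 + 0·0 = 15 + 20 + 0 = 35
|a| = √(3² + 5² + 0²) = √34 ≈ 5.831
|b| = √(5² + 4² + 0²) = √41 ≈ 6.403
cos θ = (a·b)/(|a||b|) = 35/(5.831·6.403) ≈ 0.9374
θ = arccos(0.9374) ≈ 20.38°

20.38°


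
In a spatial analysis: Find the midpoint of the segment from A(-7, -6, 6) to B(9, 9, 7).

M = ((x₁+x₂)/2, (y₁+y₂)/2, (z₁+z₂)/2)
  = ((-7 + 9)/2, (-6 + 9)/2, (6 + 7)/2)
  = (2/2, 3/2, 13/2)
  = (1, 1.5, 6.5)

(1, 1.5, 6.5)


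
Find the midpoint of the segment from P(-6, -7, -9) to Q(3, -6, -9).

M = ((x₁+x₂)/2, (y₁+y₂)/2, (z₁+z₂)/2)
  = ((-6 + 3)/2, (-7 - 6)/2, (-9 - 9)/2)
  = (-3/2, -13/2, -18/2)
  = (-1.5, -6.5, -9)

(-1.5, -6.5, -9)


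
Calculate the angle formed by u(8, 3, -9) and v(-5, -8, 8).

u·v = 8·(-5) + 3·(-8) + (-9)·8 = -40 - 24 - 72 = -136
|u| = √(8² + 3² + (-9)²) = √154 ≈ 12.41
|v| = √((-5)² + (-8)² + 8²) = √153 ≈ 12.37
cos θ = (u·v)/(|u||v|) = -136/(12.41·12.37) ≈ -0.886
θ = arccos(-0.886) ≈ 152.4°

152.4°


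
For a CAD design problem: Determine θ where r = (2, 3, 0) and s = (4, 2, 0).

r·s = 2·4 + 3·2 + 0·0 = 8 + 6 + 0 = 14
|r| = √(2² + 3² + 0²) = √13 ≈ 3.606
|s| = √(4² + 2² + 0²) = √20 ≈ 4.472
cos θ = (r·s)/(|r||s|) = 14/(3.606·4.472) ≈ 0.8682
θ = arccos(0.8682) ≈ 29.74°

29.74°


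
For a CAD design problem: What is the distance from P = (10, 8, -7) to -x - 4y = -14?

distance = |a·x₀ + b·y₀ + c·z₀ - d| / √(a² + b² + c²)
  = |(-1)·10 + (-4)·8 + 0·(-7) - (-14)| / √((-1)² + (-4)² + 0²)
  = |-10 - 32 + 0 + 14| / √(1 + 16 + 0)
  = |-28| / √17
  = 28 / 4.123
  ≈ 6.791

6.791


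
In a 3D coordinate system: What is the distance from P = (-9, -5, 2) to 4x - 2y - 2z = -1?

distance = |a·x₀ + b·y₀ + c·z₀ - d| / √(a² + b² + c²)
  = |4·(-9) + (-2)·(-5) + (-2)·2 - (-1)| / √(4² + (-2)² + (-2)²)
  = |-36 + 10 - 4 + 1| / √(16 + 4 + 4)
  = |-29| / √24
  = 29 / 4.899
  ≈ 5.92

5.92


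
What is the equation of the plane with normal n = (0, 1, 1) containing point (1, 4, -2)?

The plane through P with normal n = (a, b, c) satisfies n·(r - P) = 0,
i.e. ax + by + cz = a·x₀ + b·y₀ + c·z₀.
d = 0·1 + 1·4 + 1·(-2)
  = 0 + 4 - 2
  = 2
Equation: y + z = 2

y + z = 2


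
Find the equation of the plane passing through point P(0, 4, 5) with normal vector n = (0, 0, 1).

The plane through P with normal n = (a, b, c) satisfies n·(r - P) = 0,
i.e. ax + by + cz = a·x₀ + b·y₀ + c·z₀.
d = 0·0 + 0·4 + 1·5
  = 0 + 0 + 5
  = 5
Equation: z = 5

z = 5


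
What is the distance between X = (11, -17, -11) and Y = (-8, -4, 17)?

d = √[(x₂-x₁)² + (y₂-y₁)² + (z₂-z₁)²]
  = √[(-19)² + 13² + 28²]
  = √[361 + 169 + 784]
  = √1314
  ≈ 36.25

36.25


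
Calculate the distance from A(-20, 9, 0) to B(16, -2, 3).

d = √[(x₂-x₁)² + (y₂-y₁)² + (z₂-z₁)²]
  = √[36² + (-11)² + 3²]
  = √[1296 + 121 + 9]
  = √1426
  ≈ 37.76

37.76


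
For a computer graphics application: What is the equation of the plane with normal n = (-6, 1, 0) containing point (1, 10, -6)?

The plane through P with normal n = (a, b, c) satisfies n·(r - P) = 0,
i.e. ax + by + cz = a·x₀ + b·y₀ + c·z₀.
d = (-6)·1 + 1·10 + 0·(-6)
  = -6 + 10 + 0
  = 4
Equation: -6x + y = 4

-6x + y = 4


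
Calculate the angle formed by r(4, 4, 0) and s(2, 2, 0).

r·s = 4·2 + 4·2 + 0·0 = 8 + 8 + 0 = 16
|r| = √(4² + 4² + 0²) = √32 ≈ 5.657
|s| = √(2² + 2² + 0²) = √8 ≈ 2.828
cos θ = (r·s)/(|r||s|) = 16/(5.657·2.828) ≈ 1
θ = arccos(1) ≈ 0°

0°


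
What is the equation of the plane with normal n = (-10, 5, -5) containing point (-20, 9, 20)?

The plane through P with normal n = (a, b, c) satisfies n·(r - P) = 0,
i.e. ax + by + cz = a·x₀ + b·y₀ + c·z₀.
d = (-10)·(-20) + 5·9 + (-5)·20
  = 200 + 45 - 100
  = 145
Equation: -10x + 5y - 5z = 145

-10x + 5y - 5z = 145


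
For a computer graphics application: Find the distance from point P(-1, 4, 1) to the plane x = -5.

distance = |a·x₀ + b·y₀ + c·z₀ - d| / √(a² + b² + c²)
  = |1·(-1) + 0·4 + 0·1 - (-5)| / √(1² + 0² + 0²)
  = |-1 + 0 + 0 + 5| / √(1 + 0 + 0)
  = |4| / √1
  = 4 / 1
  ≈ 4

4


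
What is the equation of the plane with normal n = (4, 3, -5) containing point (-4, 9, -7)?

The plane through P with normal n = (a, b, c) satisfies n·(r - P) = 0,
i.e. ax + by + cz = a·x₀ + b·y₀ + c·z₀.
d = 4·(-4) + 3·9 + (-5)·(-7)
  = -16 + 27 + 35
  = 46
Equation: 4x + 3y - 5z = 46

4x + 3y - 5z = 46


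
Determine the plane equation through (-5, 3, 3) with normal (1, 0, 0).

The plane through P with normal n = (a, b, c) satisfies n·(r - P) = 0,
i.e. ax + by + cz = a·x₀ + b·y₀ + c·z₀.
d = 1·(-5) + 0·3 + 0·3
  = -5 + 0 + 0
  = -5
Equation: x = -5

x = -5


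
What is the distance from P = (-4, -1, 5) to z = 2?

distance = |a·x₀ + b·y₀ + c·z₀ - d| / √(a² + b² + c²)
  = |0·(-4) + 0·(-1) + 1·5 - 2| / √(0² + 0² + 1²)
  = |0 + 0 + 5 - 2| / √(0 + 0 + 1)
  = |3| / √1
  = 3 / 1
  ≈ 3

3


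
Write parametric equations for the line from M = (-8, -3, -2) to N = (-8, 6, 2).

Direction vector d = N - M = (-8 + 8, 6 + 3, 2 + 2) = (0, 9, 4)
Parametric form r = M + t·d:
x = -8, y = -3 + 9t, z = -2 + 4t

x = -8, y = -3 + 9t, z = -2 + 4t


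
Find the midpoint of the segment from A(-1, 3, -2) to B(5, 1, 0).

M = ((x₁+x₂)/2, (y₁+y₂)/2, (z₁+z₂)/2)
  = ((-1 + 5)/2, (3 + 1)/2, (-2 + 0)/2)
  = (4/2, 4/2, -2/2)
  = (2, 2, -1)

(2, 2, -1)


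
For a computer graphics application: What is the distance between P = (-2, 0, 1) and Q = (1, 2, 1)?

d = √[(x₂-x₁)² + (y₂-y₁)² + (z₂-z₁)²]
  = √[3² + 2² + 0²]
  = √[9 + 4 + 0]
  = √13
  ≈ 3.606

3.606


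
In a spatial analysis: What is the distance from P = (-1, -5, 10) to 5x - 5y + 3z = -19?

distance = |a·x₀ + b·y₀ + c·z₀ - d| / √(a² + b² + c²)
  = |5·(-1) + (-5)·(-5) + 3·10 - (-19)| / √(5² + (-5)² + 3²)
  = |-5 + 25 + 30 + 19| / √(25 + 25 + 9)
  = |69| / √59
  = 69 / 7.681
  ≈ 8.983

8.983


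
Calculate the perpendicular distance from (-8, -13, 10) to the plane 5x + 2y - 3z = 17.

distance = |a·x₀ + b·y₀ + c·z₀ - d| / √(a² + b² + c²)
  = |5·(-8) + 2·(-13) + (-3)·10 - 17| / √(5² + 2² + (-3)²)
  = |-40 - 26 - 30 - 17| / √(25 + 4 + 9)
  = |-113| / √38
  = 113 / 6.164
  ≈ 18.33

18.33


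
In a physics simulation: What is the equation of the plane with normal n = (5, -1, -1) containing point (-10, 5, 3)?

The plane through P with normal n = (a, b, c) satisfies n·(r - P) = 0,
i.e. ax + by + cz = a·x₀ + b·y₀ + c·z₀.
d = 5·(-10) + (-1)·5 + (-1)·3
  = -50 - 5 - 3
  = -58
Equation: 5x - y - z = -58

5x - y - z = -58


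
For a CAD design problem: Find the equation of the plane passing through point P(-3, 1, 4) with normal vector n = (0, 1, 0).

The plane through P with normal n = (a, b, c) satisfies n·(r - P) = 0,
i.e. ax + by + cz = a·x₀ + b·y₀ + c·z₀.
d = 0·(-3) + 1·1 + 0·4
  = 0 + 1 + 0
  = 1
Equation: y = 1

y = 1


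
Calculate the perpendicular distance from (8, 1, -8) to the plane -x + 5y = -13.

distance = |a·x₀ + b·y₀ + c·z₀ - d| / √(a² + b² + c²)
  = |(-1)·8 + 5·1 + 0·(-8) - (-13)| / √((-1)² + 5² + 0²)
  = |-8 + 5 + 0 + 13| / √(1 + 25 + 0)
  = |10| / √26
  = 10 / 5.099
  ≈ 1.961

1.961


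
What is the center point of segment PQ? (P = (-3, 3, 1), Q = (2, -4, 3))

M = ((x₁+x₂)/2, (y₁+y₂)/2, (z₁+z₂)/2)
  = ((-3 + 2)/2, (3 - 4)/2, (1 + 3)/2)
  = (-1/2, -1/2, 4/2)
  = (-0.5, -0.5, 2)

(-0.5, -0.5, 2)


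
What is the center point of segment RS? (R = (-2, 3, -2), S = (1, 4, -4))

M = ((x₁+x₂)/2, (y₁+y₂)/2, (z₁+z₂)/2)
  = ((-2 + 1)/2, (3 + 4)/2, (-2 - 4)/2)
  = (-1/2, 7/2, -6/2)
  = (-0.5, 3.5, -3)

(-0.5, 3.5, -3)


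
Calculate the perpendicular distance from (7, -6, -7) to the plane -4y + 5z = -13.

distance = |a·x₀ + b·y₀ + c·z₀ - d| / √(a² + b² + c²)
  = |0·7 + (-4)·(-6) + 5·(-7) - (-13)| / √(0² + (-4)² + 5²)
  = |0 + 24 - 35 + 13| / √(0 + 16 + 25)
  = |2| / √41
  = 2 / 6.403
  ≈ 0.3123

0.3123


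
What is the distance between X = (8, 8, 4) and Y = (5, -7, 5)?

d = √[(x₂-x₁)² + (y₂-y₁)² + (z₂-z₁)²]
  = √[(-3)² + (-15)² + 1²]
  = √[9 + 225 + 1]
  = √235
  ≈ 15.33

15.33


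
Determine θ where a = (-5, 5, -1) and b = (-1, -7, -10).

a·b = (-5)·(-1) + 5·(-7) + (-1)·(-10) = 5 - 35 + 10 = -20
|a| = √((-5)² + 5² + (-1)²) = √51 ≈ 7.141
|b| = √((-1)² + (-7)² + (-10)²) = √150 ≈ 12.25
cos θ = (a·b)/(|a||b|) = -20/(7.141·12.25) ≈ -0.2287
θ = arccos(-0.2287) ≈ 103.2°

103.2°


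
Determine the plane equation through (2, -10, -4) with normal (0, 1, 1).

The plane through P with normal n = (a, b, c) satisfies n·(r - P) = 0,
i.e. ax + by + cz = a·x₀ + b·y₀ + c·z₀.
d = 0·2 + 1·(-10) + 1·(-4)
  = 0 - 10 - 4
  = -14
Equation: y + z = -14

y + z = -14


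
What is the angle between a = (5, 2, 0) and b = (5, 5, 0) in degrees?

a·b = 5·5 + 2·5 + 0·0 = 25 + 10 + 0 = 35
|a| = √(5² + 2² + 0²) = √29 ≈ 5.385
|b| = √(5² + 5² + 0²) = √50 ≈ 7.071
cos θ = (a·b)/(|a||b|) = 35/(5.385·7.071) ≈ 0.9191
θ = arccos(0.9191) ≈ 23.2°

23.2°


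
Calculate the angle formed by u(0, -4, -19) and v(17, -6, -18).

u·v = 0·17 + (-4)·(-6) + (-19)·(-18) = 0 + 24 + 342 = 366
|u| = √(0² + (-4)² + (-19)²) = √377 ≈ 19.42
|v| = √(17² + (-6)² + (-18)²) = √649 ≈ 25.48
cos θ = (u·v)/(|u||v|) = 366/(19.42·25.48) ≈ 0.7399
θ = arccos(0.7399) ≈ 42.27°

42.27°


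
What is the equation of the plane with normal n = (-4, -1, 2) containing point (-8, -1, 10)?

The plane through P with normal n = (a, b, c) satisfies n·(r - P) = 0,
i.e. ax + by + cz = a·x₀ + b·y₀ + c·z₀.
d = (-4)·(-8) + (-1)·(-1) + 2·10
  = 32 + 1 + 20
  = 53
Equation: -4x - y + 2z = 53

-4x - y + 2z = 53


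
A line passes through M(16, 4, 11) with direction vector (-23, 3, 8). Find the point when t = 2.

P(t) = M + t·d
  = (16 + (-23)·2, 4 + 3·2, 11 + 8·2)
  = (16 - 46, 4 + 6, 11 + 16)
  = (-30, 10, 27)

(-30, 10, 27)


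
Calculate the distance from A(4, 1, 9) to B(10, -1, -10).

d = √[(x₂-x₁)² + (y₂-y₁)² + (z₂-z₁)²]
  = √[6² + (-2)² + (-19)²]
  = √[36 + 4 + 361]
  = √401
  ≈ 20.02

20.02


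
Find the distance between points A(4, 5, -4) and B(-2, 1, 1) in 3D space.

d = √[(x₂-x₁)² + (y₂-y₁)² + (z₂-z₁)²]
  = √[(-6)² + (-4)² + 5²]
  = √[36 + 16 + 25]
  = √77
  ≈ 8.775

8.775


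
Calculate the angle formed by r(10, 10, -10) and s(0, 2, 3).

r·s = 10·0 + 10·2 + (-10)·3 = 0 + 20 - 30 = -10
|r| = √(10² + 10² + (-10)²) = √300 ≈ 17.32
|s| = √(0² + 2² + 3²) = √13 ≈ 3.606
cos θ = (r·s)/(|r||s|) = -10/(17.32·3.606) ≈ -0.1601
θ = arccos(-0.1601) ≈ 99.21°

99.21°


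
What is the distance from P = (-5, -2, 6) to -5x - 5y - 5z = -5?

distance = |a·x₀ + b·y₀ + c·z₀ - d| / √(a² + b² + c²)
  = |(-5)·(-5) + (-5)·(-2) + (-5)·6 - (-5)| / √((-5)² + (-5)² + (-5)²)
  = |25 + 10 - 30 + 5| / √(25 + 25 + 25)
  = |10| / √75
  = 10 / 8.66
  ≈ 1.155

1.155


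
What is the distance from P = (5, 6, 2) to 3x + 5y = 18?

distance = |a·x₀ + b·y₀ + c·z₀ - d| / √(a² + b² + c²)
  = |3·5 + 5·6 + 0·2 - 18| / √(3² + 5² + 0²)
  = |15 + 30 + 0 - 18| / √(9 + 25 + 0)
  = |27| / √34
  = 27 / 5.831
  ≈ 4.63

4.63


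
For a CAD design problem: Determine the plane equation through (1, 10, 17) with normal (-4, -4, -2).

The plane through P with normal n = (a, b, c) satisfies n·(r - P) = 0,
i.e. ax + by + cz = a·x₀ + b·y₀ + c·z₀.
d = (-4)·1 + (-4)·10 + (-2)·17
  = -4 - 40 - 34
  = -78
Equation: -4x - 4y - 2z = -78

-4x - 4y - 2z = -78


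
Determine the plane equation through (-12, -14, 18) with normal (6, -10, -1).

The plane through P with normal n = (a, b, c) satisfies n·(r - P) = 0,
i.e. ax + by + cz = a·x₀ + b·y₀ + c·z₀.
d = 6·(-12) + (-10)·(-14) + (-1)·18
  = -72 + 140 - 18
  = 50
Equation: 6x - 10y - z = 50

6x - 10y - z = 50


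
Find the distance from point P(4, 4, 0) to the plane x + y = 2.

distance = |a·x₀ + b·y₀ + c·z₀ - d| / √(a² + b² + c²)
  = |1·4 + 1·4 + 0·0 - 2| / √(1² + 1² + 0²)
  = |4 + 4 + 0 - 2| / √(1 + 1 + 0)
  = |6| / √2
  = 6 / 1.414
  ≈ 4.243

4.243


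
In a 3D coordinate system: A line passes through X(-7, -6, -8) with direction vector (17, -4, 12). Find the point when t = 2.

P(t) = X + t·d
  = (-7 + 17·2, -6 + (-4)·2, -8 + 12·2)
  = (-7 + 34, -6 - 8, -8 + 24)
  = (27, -14, 16)

(27, -14, 16)


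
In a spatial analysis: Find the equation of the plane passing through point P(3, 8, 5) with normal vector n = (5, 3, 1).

The plane through P with normal n = (a, b, c) satisfies n·(r - P) = 0,
i.e. ax + by + cz = a·x₀ + b·y₀ + c·z₀.
d = 5·3 + 3·8 + 1·5
  = 15 + 24 + 5
  = 44
Equation: 5x + 3y + z = 44

5x + 3y + z = 44


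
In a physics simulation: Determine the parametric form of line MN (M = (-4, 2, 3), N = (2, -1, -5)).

Direction vector d = N - M = (2 + 4, -1 - 2, -5 - 3) = (6, -3, -8)
Parametric form r = M + t·d:
x = -4 + 6t, y = 2 - 3t, z = 3 - 8t

x = -4 + 6t, y = 2 - 3t, z = 3 - 8t


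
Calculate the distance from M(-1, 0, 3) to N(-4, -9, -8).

d = √[(x₂-x₁)² + (y₂-y₁)² + (z₂-z₁)²]
  = √[(-3)² + (-9)² + (-11)²]
  = √[9 + 81 + 121]
  = √211
  ≈ 14.53

14.53


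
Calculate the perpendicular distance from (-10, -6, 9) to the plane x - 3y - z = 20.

distance = |a·x₀ + b·y₀ + c·z₀ - d| / √(a² + b² + c²)
  = |1·(-10) + (-3)·(-6) + (-1)·9 - 20| / √(1² + (-3)² + (-1)²)
  = |-10 + 18 - 9 - 20| / √(1 + 9 + 1)
  = |-21| / √11
  = 21 / 3.317
  ≈ 6.332

6.332


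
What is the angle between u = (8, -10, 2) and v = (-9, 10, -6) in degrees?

u·v = 8·(-9) + (-10)·10 + 2·(-6) = -72 - 100 - 12 = -184
|u| = √(8² + (-10)² + 2²) = √168 ≈ 12.96
|v| = √((-9)² + 10² + (-6)²) = √217 ≈ 14.73
cos θ = (u·v)/(|u||v|) = -184/(12.96·14.73) ≈ -0.9637
θ = arccos(-0.9637) ≈ 164.5°

164.5°


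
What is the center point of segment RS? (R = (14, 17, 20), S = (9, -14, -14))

M = ((x₁+x₂)/2, (y₁+y₂)/2, (z₁+z₂)/2)
  = ((14 + 9)/2, (17 - 14)/2, (20 - 14)/2)
  = (23/2, 3/2, 6/2)
  = (11.5, 1.5, 3)

(11.5, 1.5, 3)


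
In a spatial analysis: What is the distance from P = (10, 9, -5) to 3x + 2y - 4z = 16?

distance = |a·x₀ + b·y₀ + c·z₀ - d| / √(a² + b² + c²)
  = |3·10 + 2·9 + (-4)·(-5) - 16| / √(3² + 2² + (-4)²)
  = |30 + 18 + 20 - 16| / √(9 + 4 + 16)
  = |52| / √29
  = 52 / 5.385
  ≈ 9.656

9.656


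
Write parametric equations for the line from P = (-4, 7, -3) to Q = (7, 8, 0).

Direction vector d = Q - P = (7 + 4, 8 - 7, 0 + 3) = (11, 1, 3)
Parametric form r = P + t·d:
x = -4 + 11t, y = 7 + t, z = -3 + 3t

x = -4 + 11t, y = 7 + t, z = -3 + 3t


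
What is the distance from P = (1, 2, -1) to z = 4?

distance = |a·x₀ + b·y₀ + c·z₀ - d| / √(a² + b² + c²)
  = |0·1 + 0·2 + 1·(-1) - 4| / √(0² + 0² + 1²)
  = |0 + 0 - 1 - 4| / √(0 + 0 + 1)
  = |-5| / √1
  = 5 / 1
  ≈ 5

5


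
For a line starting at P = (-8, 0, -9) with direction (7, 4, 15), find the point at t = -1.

P(t) = P + t·d
  = (-8 + 7·(-1), 0 + 4·(-1), -9 + 15·(-1))
  = (-8 - 7, 0 - 4, -9 - 15)
  = (-15, -4, -24)

(-15, -4, -24)


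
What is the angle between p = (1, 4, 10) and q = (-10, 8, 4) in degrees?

p·q = 1·(-10) + 4·8 + 10·4 = -10 + 32 + 40 = 62
|p| = √(1² + 4² + 10²) = √117 ≈ 10.82
|q| = √((-10)² + 8² + 4²) = √180 ≈ 13.42
cos θ = (p·q)/(|p||q|) = 62/(10.82·13.42) ≈ 0.4272
θ = arccos(0.4272) ≈ 64.71°

64.71°


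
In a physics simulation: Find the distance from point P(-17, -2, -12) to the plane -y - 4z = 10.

distance = |a·x₀ + b·y₀ + c·z₀ - d| / √(a² + b² + c²)
  = |0·(-17) + (-1)·(-2) + (-4)·(-12) - 10| / √(0² + (-1)² + (-4)²)
  = |0 + 2 + 48 - 10| / √(0 + 1 + 16)
  = |40| / √17
  = 40 / 4.123
  ≈ 9.701

9.701


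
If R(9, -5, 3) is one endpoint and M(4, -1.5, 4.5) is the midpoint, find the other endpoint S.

S = 2M - R
  = (2·4 - 9, 2·(-1.5) - (-5), 2·4.5 - 3)
  = (8 - 9, -3 + 5, 9 - 3)
  = (-1, 2, 6)

(-1, 2, 6)


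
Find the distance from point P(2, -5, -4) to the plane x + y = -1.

distance = |a·x₀ + b·y₀ + c·z₀ - d| / √(a² + b² + c²)
  = |1·2 + 1·(-5) + 0·(-4) - (-1)| / √(1² + 1² + 0²)
  = |2 - 5 + 0 + 1| / √(1 + 1 + 0)
  = |-2| / √2
  = 2 / 1.414
  ≈ 1.414

1.414


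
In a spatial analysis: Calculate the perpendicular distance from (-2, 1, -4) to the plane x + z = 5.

distance = |a·x₀ + b·y₀ + c·z₀ - d| / √(a² + b² + c²)
  = |1·(-2) + 0·1 + 1·(-4) - 5| / √(1² + 0² + 1²)
  = |-2 + 0 - 4 - 5| / √(1 + 0 + 1)
  = |-11| / √2
  = 11 / 1.414
  ≈ 7.778

7.778


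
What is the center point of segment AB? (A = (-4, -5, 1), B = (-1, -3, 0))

M = ((x₁+x₂)/2, (y₁+y₂)/2, (z₁+z₂)/2)
  = ((-4 - 1)/2, (-5 - 3)/2, (1 + 0)/2)
  = (-5/2, -8/2, 1/2)
  = (-2.5, -4, 0.5)

(-2.5, -4, 0.5)


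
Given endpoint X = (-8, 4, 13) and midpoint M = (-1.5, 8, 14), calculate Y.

Y = 2M - X
  = (2·(-1.5) - (-8), 2·8 - 4, 2·14 - 13)
  = (-3 + 8, 16 - 4, 28 - 13)
  = (5, 12, 15)

(5, 12, 15)


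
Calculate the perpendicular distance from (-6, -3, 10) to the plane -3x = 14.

distance = |a·x₀ + b·y₀ + c·z₀ - d| / √(a² + b² + c²)
  = |(-3)·(-6) + 0·(-3) + 0·10 - 14| / √((-3)² + 0² + 0²)
  = |18 + 0 + 0 - 14| / √(9 + 0 + 0)
  = |4| / √9
  = 4 / 3
  ≈ 1.333

1.333


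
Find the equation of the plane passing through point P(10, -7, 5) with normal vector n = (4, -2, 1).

The plane through P with normal n = (a, b, c) satisfies n·(r - P) = 0,
i.e. ax + by + cz = a·x₀ + b·y₀ + c·z₀.
d = 4·10 + (-2)·(-7) + 1·5
  = 40 + 14 + 5
  = 59
Equation: 4x - 2y + z = 59

4x - 2y + z = 59


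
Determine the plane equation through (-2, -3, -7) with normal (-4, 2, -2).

The plane through P with normal n = (a, b, c) satisfies n·(r - P) = 0,
i.e. ax + by + cz = a·x₀ + b·y₀ + c·z₀.
d = (-4)·(-2) + 2·(-3) + (-2)·(-7)
  = 8 - 6 + 14
  = 16
Equation: -4x + 2y - 2z = 16

-4x + 2y - 2z = 16


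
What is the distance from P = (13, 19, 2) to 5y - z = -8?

distance = |a·x₀ + b·y₀ + c·z₀ - d| / √(a² + b² + c²)
  = |0·13 + 5·19 + (-1)·2 - (-8)| / √(0² + 5² + (-1)²)
  = |0 + 95 - 2 + 8| / √(0 + 25 + 1)
  = |101| / √26
  = 101 / 5.099
  ≈ 19.81

19.81


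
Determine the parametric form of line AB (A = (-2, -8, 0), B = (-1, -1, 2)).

Direction vector d = B - A = (-1 + 2, -1 + 8, 2 + 0) = (1, 7, 2)
Parametric form r = A + t·d:
x = -2 + t, y = -8 + 7t, z = 0 + 2t

x = -2 + t, y = -8 + 7t, z = 0 + 2t


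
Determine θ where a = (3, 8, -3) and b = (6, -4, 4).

a·b = 3·6 + 8·(-4) + (-3)·4 = 18 - 32 - 12 = -26
|a| = √(3² + 8² + (-3)²) = √82 ≈ 9.055
|b| = √(6² + (-4)² + 4²) = √68 ≈ 8.246
cos θ = (a·b)/(|a||b|) = -26/(9.055·8.246) ≈ -0.3482
θ = arccos(-0.3482) ≈ 110.4°

110.4°


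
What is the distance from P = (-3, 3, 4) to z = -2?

distance = |a·x₀ + b·y₀ + c·z₀ - d| / √(a² + b² + c²)
  = |0·(-3) + 0·3 + 1·4 - (-2)| / √(0² + 0² + 1²)
  = |0 + 0 + 4 + 2| / √(0 + 0 + 1)
  = |6| / √1
  = 6 / 1
  ≈ 6

6


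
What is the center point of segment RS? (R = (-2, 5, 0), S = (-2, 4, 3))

M = ((x₁+x₂)/2, (y₁+y₂)/2, (z₁+z₂)/2)
  = ((-2 - 2)/2, (5 + 4)/2, (0 + 3)/2)
  = (-4/2, 9/2, 3/2)
  = (-2, 4.5, 1.5)

(-2, 4.5, 1.5)


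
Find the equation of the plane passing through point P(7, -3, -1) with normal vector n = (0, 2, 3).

The plane through P with normal n = (a, b, c) satisfies n·(r - P) = 0,
i.e. ax + by + cz = a·x₀ + b·y₀ + c·z₀.
d = 0·7 + 2·(-3) + 3·(-1)
  = 0 - 6 - 3
  = -9
Equation: 2y + 3z = -9

2y + 3z = -9


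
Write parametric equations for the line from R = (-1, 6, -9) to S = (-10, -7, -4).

Direction vector d = S - R = (-10 + 1, -7 - 6, -4 + 9) = (-9, -13, 5)
Parametric form r = R + t·d:
x = -1 - 9t, y = 6 - 13t, z = -9 + 5t

x = -1 - 9t, y = 6 - 13t, z = -9 + 5t


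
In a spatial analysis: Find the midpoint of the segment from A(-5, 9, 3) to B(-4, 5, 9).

M = ((x₁+x₂)/2, (y₁+y₂)/2, (z₁+z₂)/2)
  = ((-5 - 4)/2, (9 + 5)/2, (3 + 9)/2)
  = (-9/2, 14/2, 12/2)
  = (-4.5, 7, 6)

(-4.5, 7, 6)


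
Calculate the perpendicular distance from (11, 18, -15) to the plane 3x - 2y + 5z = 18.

distance = |a·x₀ + b·y₀ + c·z₀ - d| / √(a² + b² + c²)
  = |3·11 + (-2)·18 + 5·(-15) - 18| / √(3² + (-2)² + 5²)
  = |33 - 36 - 75 - 18| / √(9 + 4 + 25)
  = |-96| / √38
  = 96 / 6.164
  ≈ 15.57

15.57


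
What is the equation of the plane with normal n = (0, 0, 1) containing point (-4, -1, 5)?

The plane through P with normal n = (a, b, c) satisfies n·(r - P) = 0,
i.e. ax + by + cz = a·x₀ + b·y₀ + c·z₀.
d = 0·(-4) + 0·(-1) + 1·5
  = 0 + 0 + 5
  = 5
Equation: z = 5

z = 5


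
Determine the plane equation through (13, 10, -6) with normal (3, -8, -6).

The plane through P with normal n = (a, b, c) satisfies n·(r - P) = 0,
i.e. ax + by + cz = a·x₀ + b·y₀ + c·z₀.
d = 3·13 + (-8)·10 + (-6)·(-6)
  = 39 - 80 + 36
  = -5
Equation: 3x - 8y - 6z = -5

3x - 8y - 6z = -5


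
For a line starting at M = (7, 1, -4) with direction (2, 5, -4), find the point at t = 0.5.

P(t) = M + t·d
  = (7 + 2·0.5, 1 + 5·0.5, -4 + (-4)·0.5)
  = (7 + 1, 1 + 2.5, -4 - 2)
  = (8, 3.5, -6)

(8, 3.5, -6)


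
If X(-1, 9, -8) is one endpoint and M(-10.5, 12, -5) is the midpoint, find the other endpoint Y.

Y = 2M - X
  = (2·(-10.5) - (-1), 2·12 - 9, 2·(-5) - (-8))
  = (-21 + 1, 24 - 9, -10 + 8)
  = (-20, 15, -2)

(-20, 15, -2)


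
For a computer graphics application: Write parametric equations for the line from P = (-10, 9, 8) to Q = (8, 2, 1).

Direction vector d = Q - P = (8 + 10, 2 - 9, 1 - 8) = (18, -7, -7)
Parametric form r = P + t·d:
x = -10 + 18t, y = 9 - 7t, z = 8 - 7t

x = -10 + 18t, y = 9 - 7t, z = 8 - 7t


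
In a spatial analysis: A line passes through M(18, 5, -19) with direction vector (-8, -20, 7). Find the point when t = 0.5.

P(t) = M + t·d
  = (18 + (-8)·0.5, 5 + (-20)·0.5, -19 + 7·0.5)
  = (18 - 4, 5 - 10, -19 + 3.5)
  = (14, -5, -15.5)

(14, -5, -15.5)


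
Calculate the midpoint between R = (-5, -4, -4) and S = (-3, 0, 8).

M = ((x₁+x₂)/2, (y₁+y₂)/2, (z₁+z₂)/2)
  = ((-5 - 3)/2, (-4 + 0)/2, (-4 + 8)/2)
  = (-8/2, -4/2, 4/2)
  = (-4, -2, 2)

(-4, -2, 2)


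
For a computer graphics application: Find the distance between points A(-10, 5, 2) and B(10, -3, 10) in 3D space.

d = √[(x₂-x₁)² + (y₂-y₁)² + (z₂-z₁)²]
  = √[20² + (-8)² + 8²]
  = √[400 + 64 + 64]
  = √528
  ≈ 22.98

22.98


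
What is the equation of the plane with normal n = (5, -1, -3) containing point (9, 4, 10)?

The plane through P with normal n = (a, b, c) satisfies n·(r - P) = 0,
i.e. ax + by + cz = a·x₀ + b·y₀ + c·z₀.
d = 5·9 + (-1)·4 + (-3)·10
  = 45 - 4 - 30
  = 11
Equation: 5x - y - 3z = 11

5x - y - 3z = 11


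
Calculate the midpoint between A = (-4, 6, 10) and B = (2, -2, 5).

M = ((x₁+x₂)/2, (y₁+y₂)/2, (z₁+z₂)/2)
  = ((-4 + 2)/2, (6 - 2)/2, (10 + 5)/2)
  = (-2/2, 4/2, 15/2)
  = (-1, 2, 7.5)

(-1, 2, 7.5)


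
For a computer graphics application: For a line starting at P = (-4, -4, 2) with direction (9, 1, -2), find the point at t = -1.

P(t) = P + t·d
  = (-4 + 9·(-1), -4 + 1·(-1), 2 + (-2)·(-1))
  = (-4 - 9, -4 - 1, 2 + 2)
  = (-13, -5, 4)

(-13, -5, 4)


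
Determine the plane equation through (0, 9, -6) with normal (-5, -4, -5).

The plane through P with normal n = (a, b, c) satisfies n·(r - P) = 0,
i.e. ax + by + cz = a·x₀ + b·y₀ + c·z₀.
d = (-5)·0 + (-4)·9 + (-5)·(-6)
  = 0 - 36 + 30
  = -6
Equation: -5x - 4y - 5z = -6

-5x - 4y - 5z = -6


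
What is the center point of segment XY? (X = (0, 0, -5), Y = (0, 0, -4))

M = ((x₁+x₂)/2, (y₁+y₂)/2, (z₁+z₂)/2)
  = ((0 + 0)/2, (0 + 0)/2, (-5 - 4)/2)
  = (0/2, 0/2, -9/2)
  = (0, 0, -4.5)

(0, 0, -4.5)


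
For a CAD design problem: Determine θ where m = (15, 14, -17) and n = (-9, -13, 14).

m·n = 15·(-9) + 14·(-13) + (-17)·14 = -135 - 182 - 238 = -555
|m| = √(15² + 14² + (-17)²) = √710 ≈ 26.65
|n| = √((-9)² + (-13)² + 14²) = √446 ≈ 21.12
cos θ = (m·n)/(|m||n|) = -555/(26.65·21.12) ≈ -0.9863
θ = arccos(-0.9863) ≈ 170.5°

170.5°


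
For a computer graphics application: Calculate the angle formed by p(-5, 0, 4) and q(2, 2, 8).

p·q = (-5)·2 + 0·2 + 4·8 = -10 + 0 + 32 = 22
|p| = √((-5)² + 0² + 4²) = √41 ≈ 6.403
|q| = √(2² + 2² + 8²) = √72 ≈ 8.485
cos θ = (p·q)/(|p||q|) = 22/(6.403·8.485) ≈ 0.4049
θ = arccos(0.4049) ≈ 66.11°

66.11°


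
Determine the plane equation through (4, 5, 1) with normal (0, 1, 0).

The plane through P with normal n = (a, b, c) satisfies n·(r - P) = 0,
i.e. ax + by + cz = a·x₀ + b·y₀ + c·z₀.
d = 0·4 + 1·5 + 0·1
  = 0 + 5 + 0
  = 5
Equation: y = 5

y = 5


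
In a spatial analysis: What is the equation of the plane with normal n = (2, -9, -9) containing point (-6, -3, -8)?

The plane through P with normal n = (a, b, c) satisfies n·(r - P) = 0,
i.e. ax + by + cz = a·x₀ + b·y₀ + c·z₀.
d = 2·(-6) + (-9)·(-3) + (-9)·(-8)
  = -12 + 27 + 72
  = 87
Equation: 2x - 9y - 9z = 87

2x - 9y - 9z = 87


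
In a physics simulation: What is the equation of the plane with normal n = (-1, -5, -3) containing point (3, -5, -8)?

The plane through P with normal n = (a, b, c) satisfies n·(r - P) = 0,
i.e. ax + by + cz = a·x₀ + b·y₀ + c·z₀.
d = (-1)·3 + (-5)·(-5) + (-3)·(-8)
  = -3 + 25 + 24
  = 46
Equation: -x - 5y - 3z = 46

-x - 5y - 3z = 46


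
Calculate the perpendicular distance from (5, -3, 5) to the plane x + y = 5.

distance = |a·x₀ + b·y₀ + c·z₀ - d| / √(a² + b² + c²)
  = |1·5 + 1·(-3) + 0·5 - 5| / √(1² + 1² + 0²)
  = |5 - 3 + 0 - 5| / √(1 + 1 + 0)
  = |-3| / √2
  = 3 / 1.414
  ≈ 2.121

2.121


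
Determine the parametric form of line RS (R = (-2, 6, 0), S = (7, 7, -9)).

Direction vector d = S - R = (7 + 2, 7 - 6, -9 + 0) = (9, 1, -9)
Parametric form r = R + t·d:
x = -2 + 9t, y = 6 + t, z = 0 - 9t

x = -2 + 9t, y = 6 + t, z = 0 - 9t


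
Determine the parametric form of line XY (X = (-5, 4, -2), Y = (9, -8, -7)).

Direction vector d = Y - X = (9 + 5, -8 - 4, -7 + 2) = (14, -12, -5)
Parametric form r = X + t·d:
x = -5 + 14t, y = 4 - 12t, z = -2 - 5t

x = -5 + 14t, y = 4 - 12t, z = -2 - 5t


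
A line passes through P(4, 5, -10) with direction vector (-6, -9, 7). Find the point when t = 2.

P(t) = P + t·d
  = (4 + (-6)·2, 5 + (-9)·2, -10 + 7·2)
  = (4 - 12, 5 - 18, -10 + 14)
  = (-8, -13, 4)

(-8, -13, 4)


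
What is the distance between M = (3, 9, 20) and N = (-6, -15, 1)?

d = √[(x₂-x₁)² + (y₂-y₁)² + (z₂-z₁)²]
  = √[(-9)² + (-24)² + (-19)²]
  = √[81 + 576 + 361]
  = √1018
  ≈ 31.91

31.91


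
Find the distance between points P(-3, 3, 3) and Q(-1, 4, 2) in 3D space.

d = √[(x₂-x₁)² + (y₂-y₁)² + (z₂-z₁)²]
  = √[2² + 1² + (-1)²]
  = √[4 + 1 + 1]
  = √6
  ≈ 2.449

2.449


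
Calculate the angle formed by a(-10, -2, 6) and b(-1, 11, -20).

a·b = (-10)·(-1) + (-2)·11 + 6·(-20) = 10 - 22 - 120 = -132
|a| = √((-10)² + (-2)² + 6²) = √140 ≈ 11.83
|b| = √((-1)² + 11² + (-20)²) = √522 ≈ 22.85
cos θ = (a·b)/(|a||b|) = -132/(11.83·22.85) ≈ -0.4883
θ = arccos(-0.4883) ≈ 119.2°

119.2°


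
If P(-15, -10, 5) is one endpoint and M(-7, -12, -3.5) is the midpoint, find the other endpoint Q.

Q = 2M - P
  = (2·(-7) - (-15), 2·(-12) - (-10), 2·(-3.5) - 5)
  = (-14 + 15, -24 + 10, -7 - 5)
  = (1, -14, -12)

(1, -14, -12)


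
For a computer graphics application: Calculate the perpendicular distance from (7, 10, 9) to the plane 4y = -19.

distance = |a·x₀ + b·y₀ + c·z₀ - d| / √(a² + b² + c²)
  = |0·7 + 4·10 + 0·9 - (-19)| / √(0² + 4² + 0²)
  = |0 + 40 + 0 + 19| / √(0 + 16 + 0)
  = |59| / √16
  = 59 / 4
  ≈ 14.75

14.75


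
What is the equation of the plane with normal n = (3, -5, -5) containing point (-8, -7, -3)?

The plane through P with normal n = (a, b, c) satisfies n·(r - P) = 0,
i.e. ax + by + cz = a·x₀ + b·y₀ + c·z₀.
d = 3·(-8) + (-5)·(-7) + (-5)·(-3)
  = -24 + 35 + 15
  = 26
Equation: 3x - 5y - 5z = 26

3x - 5y - 5z = 26


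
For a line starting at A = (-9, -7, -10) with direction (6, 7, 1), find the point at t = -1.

P(t) = A + t·d
  = (-9 + 6·(-1), -7 + 7·(-1), -10 + 1·(-1))
  = (-9 - 6, -7 - 7, -10 - 1)
  = (-15, -14, -11)

(-15, -14, -11)


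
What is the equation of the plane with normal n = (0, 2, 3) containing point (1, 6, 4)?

The plane through P with normal n = (a, b, c) satisfies n·(r - P) = 0,
i.e. ax + by + cz = a·x₀ + b·y₀ + c·z₀.
d = 0·1 + 2·6 + 3·4
  = 0 + 12 + 12
  = 24
Equation: 2y + 3z = 24

2y + 3z = 24


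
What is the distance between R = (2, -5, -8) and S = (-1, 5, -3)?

d = √[(x₂-x₁)² + (y₂-y₁)² + (z₂-z₁)²]
  = √[(-3)² + 10² + 5²]
  = √[9 + 100 + 25]
  = √134
  ≈ 11.58

11.58


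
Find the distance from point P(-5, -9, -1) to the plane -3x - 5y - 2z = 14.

distance = |a·x₀ + b·y₀ + c·z₀ - d| / √(a² + b² + c²)
  = |(-3)·(-5) + (-5)·(-9) + (-2)·(-1) - 14| / √((-3)² + (-5)² + (-2)²)
  = |15 + 45 + 2 - 14| / √(9 + 25 + 4)
  = |48| / √38
  = 48 / 6.164
  ≈ 7.787

7.787


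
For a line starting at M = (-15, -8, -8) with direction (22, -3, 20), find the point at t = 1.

P(t) = M + t·d
  = (-15 + 22·1, -8 + (-3)·1, -8 + 20·1)
  = (-15 + 22, -8 - 3, -8 + 20)
  = (7, -11, 12)

(7, -11, 12)


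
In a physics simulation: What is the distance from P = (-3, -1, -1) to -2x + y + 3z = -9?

distance = |a·x₀ + b·y₀ + c·z₀ - d| / √(a² + b² + c²)
  = |(-2)·(-3) + 1·(-1) + 3·(-1) - (-9)| / √((-2)² + 1² + 3²)
  = |6 - 1 - 3 + 9| / √(4 + 1 + 9)
  = |11| / √14
  = 11 / 3.742
  ≈ 2.94

2.94


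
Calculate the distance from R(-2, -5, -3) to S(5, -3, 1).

d = √[(x₂-x₁)² + (y₂-y₁)² + (z₂-z₁)²]
  = √[7² + 2² + 4²]
  = √[49 + 4 + 16]
  = √69
  ≈ 8.307

8.307


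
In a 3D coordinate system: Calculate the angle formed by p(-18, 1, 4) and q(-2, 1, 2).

p·q = (-18)·(-2) + 1·1 + 4·2 = 36 + 1 + 8 = 45
|p| = √((-18)² + 1² + 4²) = √341 ≈ 18.47
|q| = √((-2)² + 1² + 2²) = √9 ≈ 3
cos θ = (p·q)/(|p||q|) = 45/(18.47·3) ≈ 0.8123
θ = arccos(0.8123) ≈ 35.68°

35.68°


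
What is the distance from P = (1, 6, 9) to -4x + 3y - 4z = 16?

distance = |a·x₀ + b·y₀ + c·z₀ - d| / √(a² + b² + c²)
  = |(-4)·1 + 3·6 + (-4)·9 - 16| / √((-4)² + 3² + (-4)²)
  = |-4 + 18 - 36 - 16| / √(16 + 9 + 16)
  = |-38| / √41
  = 38 / 6.403
  ≈ 5.935

5.935


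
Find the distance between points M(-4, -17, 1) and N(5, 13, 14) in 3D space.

d = √[(x₂-x₁)² + (y₂-y₁)² + (z₂-z₁)²]
  = √[9² + 30² + 13²]
  = √[81 + 900 + 169]
  = √1150
  ≈ 33.91

33.91
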